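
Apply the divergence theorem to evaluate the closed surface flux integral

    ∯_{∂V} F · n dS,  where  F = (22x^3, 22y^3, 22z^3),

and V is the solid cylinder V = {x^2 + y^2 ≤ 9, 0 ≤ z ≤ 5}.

By the divergence theorem,

    ∯_{∂V} F · n dS = ∭_V (∇ · F) dV.

Compute the divergence:
    ∇ · F = ∂F_x/∂x + ∂F_y/∂y + ∂F_z/∂z = 66x^2 + 66y^2 + 66z^2.

In cylindrical coordinates, x = r cos(θ), y = r sin(θ), z = z, dV = r dr dθ dz, with 0 ≤ r ≤ 3, 0 ≤ θ ≤ 2π, 0 ≤ z ≤ 5.

The integrand, after substitution and multiplying by the volume element, becomes (66r^2 + 66z^2) · r, so

    ∭_V (∇·F) dV = ∫_0^{2π} ∫_0^{3} ∫_0^{5} (66r^2 + 66z^2) · r dz dr dθ.

Inner (z from 0 to 5): 330r^3 + 2750r.
Middle (r from 0 to 3): 38115/2.
Outer (θ from 0 to 2π): 38115π.

Therefore ∯_{∂V} F · n dS = 38115π.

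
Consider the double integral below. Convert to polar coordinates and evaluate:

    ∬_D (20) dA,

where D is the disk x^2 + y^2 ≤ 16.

The region D is 0 ≤ r ≤ 4, 0 ≤ θ ≤ 2π in polar coordinates, where x = r cos(θ), y = r sin(θ), and dA = r dr dθ.

Under the substitution, the integrand becomes 20, so

    ∬_D (20) dA = ∫_{0}^{2π} ∫_{0}^{4} (20) · r dr dθ.

Inner integral (in r): ∫_{0}^{4} (20) · r dr = 160.

Outer integral (in θ): ∫_{0}^{2π} (160) dθ = 320π.

Therefore ∬_D (20) dA = 320π.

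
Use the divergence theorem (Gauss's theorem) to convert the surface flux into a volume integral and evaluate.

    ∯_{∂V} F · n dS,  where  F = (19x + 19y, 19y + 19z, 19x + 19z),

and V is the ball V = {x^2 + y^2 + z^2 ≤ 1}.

By the divergence theorem,

    ∯_{∂V} F · n dS = ∭_V (∇ · F) dV.

Compute the divergence:
    ∇ · F = ∂F_x/∂x + ∂F_y/∂y + ∂F_z/∂z = 19 + 19 + 19 = 57.

In spherical coordinates, x = ρ sin(φ) cos(θ), y = ρ sin(φ) sin(θ), z = ρ cos(φ), dV = ρ^2 sin(φ) dρ dφ dθ, with 0 ≤ ρ ≤ 1, 0 ≤ φ ≤ π, 0 ≤ θ ≤ 2π.

The integrand, after substitution and multiplying by the volume element, becomes (57) · ρ^2 sin(φ), so

    ∭_V (∇·F) dV = ∫_0^{2π} ∫_0^{π} ∫_0^{1} (57) · ρ^2 sin(φ) dρ dφ dθ.

Inner (ρ from 0 to 1): 19sin(φ).
Middle (φ from 0 to π): 38.
Outer (θ from 0 to 2π): 76π.

Therefore ∯_{∂V} F · n dS = 76π.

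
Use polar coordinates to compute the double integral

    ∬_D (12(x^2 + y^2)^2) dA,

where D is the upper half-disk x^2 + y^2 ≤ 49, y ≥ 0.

The region D is 0 ≤ r ≤ 7, 0 ≤ θ ≤ π in polar coordinates, where x = r cos(θ), y = r sin(θ), and dA = r dr dθ.

Under the substitution, the integrand becomes 12r^4, so

    ∬_D (12(x^2 + y^2)^2) dA = ∫_{0}^{π} ∫_{0}^{7} (12r^4) · r dr dθ.

Inner integral (in r): ∫_{0}^{7} (12r^4) · r dr = 235298.

Outer integral (in θ): ∫_{0}^{π} (235298) dθ = 235298π.

Therefore ∬_D (12(x^2 + y^2)^2) dA = 235298π.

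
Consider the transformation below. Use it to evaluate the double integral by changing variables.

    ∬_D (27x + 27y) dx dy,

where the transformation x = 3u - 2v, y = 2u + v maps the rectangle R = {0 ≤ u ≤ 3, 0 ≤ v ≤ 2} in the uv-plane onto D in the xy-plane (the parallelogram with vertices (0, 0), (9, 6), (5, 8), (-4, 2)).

Compute the Jacobian determinant of (x, y) with respect to (u, v):

    ∂(x,y)/∂(u,v) = | 3  -2 | = (3)(1) - (-2)(2) = 7.
                   | 2  1 |

Its absolute value is |J| = 7 (the area scaling factor).

Substituting x = 3u - 2v, y = 2u + v into the integrand,

    27x + 27y → 135u - 27v,

so the integral becomes

    ∬_R (135u - 27v) · |J| du dv = ∫_0^3 ∫_0^2 (945u - 189v) dv du.

Inner (v): 1890u - 378.
Outer (u): 7371.

Therefore ∬_D (27x + 27y) dx dy = 7371.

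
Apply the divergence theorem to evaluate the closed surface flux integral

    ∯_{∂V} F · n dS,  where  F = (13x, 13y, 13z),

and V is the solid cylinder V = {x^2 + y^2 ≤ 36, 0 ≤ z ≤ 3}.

By the divergence theorem,

    ∯_{∂V} F · n dS = ∭_V (∇ · F) dV.

Compute the divergence:
    ∇ · F = ∂F_x/∂x + ∂F_y/∂y + ∂F_z/∂z = 13 + 13 + 13 = 39.

In cylindrical coordinates, x = r cos(θ), y = r sin(θ), z = z, dV = r dr dθ dz, with 0 ≤ r ≤ 6, 0 ≤ θ ≤ 2π, 0 ≤ z ≤ 3.

The integrand, after substitution and multiplying by the volume element, becomes (39) · r, so

    ∭_V (∇·F) dV = ∫_0^{2π} ∫_0^{6} ∫_0^{3} (39) · r dz dr dθ.

Inner (z from 0 to 3): 117r.
Middle (r from 0 to 6): 2106.
Outer (θ from 0 to 2π): 4212π.

Therefore ∯_{∂V} F · n dS = 4212π.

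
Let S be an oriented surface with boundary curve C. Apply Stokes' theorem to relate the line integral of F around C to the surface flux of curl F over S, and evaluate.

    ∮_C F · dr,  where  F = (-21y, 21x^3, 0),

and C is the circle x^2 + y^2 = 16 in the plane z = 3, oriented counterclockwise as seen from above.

Let S be the flat disk x^2 + y^2 ≤ 16 in the plane z = 3, with upward unit normal n̂ = ẑ. By Stokes' theorem,

    ∮_C F · dr = ∬_S (∇ × F) · n̂ dS = ∬_D (curl F)_z dA,

where D is the disk x^2 + y^2 ≤ 16.

Compute the curl of F = (-21y, 21x^3, 0):
    (∇ × F)_x = ∂F_z/∂y - ∂F_y/∂z = 0,
    (∇ × F)_y = ∂F_x/∂z - ∂F_z/∂x = 0,
    (∇ × F)_z = ∂F_y/∂x - ∂F_x/∂y = 63x^2 + 21.

On z = 3, (curl F)_z = 63x^2 + 21.

Convert to polar (x = r cos θ, y = r sin θ, dA = r dr dθ); the integrand becomes 63r^2cos(θ)^2 + 21, so

    ∬_D (curl F)_z dA = ∫_0^{2π} ∫_0^{4} (63r^2cos(θ)^2 + 21) · r dr dθ.

Inner (r from 0 to 4): 4032cos(θ)^2 + 168.
Outer (θ from 0 to 2π): 4368π.

Therefore ∮_C F · dr = 4368π.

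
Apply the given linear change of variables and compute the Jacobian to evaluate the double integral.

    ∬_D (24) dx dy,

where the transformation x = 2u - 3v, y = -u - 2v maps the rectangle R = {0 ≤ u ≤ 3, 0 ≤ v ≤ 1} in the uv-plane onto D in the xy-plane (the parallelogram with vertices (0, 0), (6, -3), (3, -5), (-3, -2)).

Compute the Jacobian determinant of (x, y) with respect to (u, v):

    ∂(x,y)/∂(u,v) = | 2  -3 | = (2)(-2) - (-3)(-1) = -7.
                   | -1  -2 |

Its absolute value is |J| = 7 (the area scaling factor).

Substituting x = 2u - 3v, y = -u - 2v into the integrand,

    24 → 24,

so the integral becomes

    ∬_R (24) · |J| du dv = ∫_0^3 ∫_0^1 (168) dv du.

Inner (v): 168.
Outer (u): 504.

Therefore ∬_D (24) dx dy = 504.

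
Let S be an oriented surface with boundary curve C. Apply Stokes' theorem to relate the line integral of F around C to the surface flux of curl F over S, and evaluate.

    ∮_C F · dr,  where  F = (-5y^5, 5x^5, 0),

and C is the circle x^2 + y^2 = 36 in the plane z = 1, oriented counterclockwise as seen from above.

Let S be the flat disk x^2 + y^2 ≤ 36 in the plane z = 1, with upward unit normal n̂ = ẑ. By Stokes' theorem,

    ∮_C F · dr = ∬_S (∇ × F) · n̂ dS = ∬_D (curl F)_z dA,

where D is the disk x^2 + y^2 ≤ 36.

Compute the curl of F = (-5y^5, 5x^5, 0):
    (∇ × F)_x = ∂F_z/∂y - ∂F_y/∂z = 0,
    (∇ × F)_y = ∂F_x/∂z - ∂F_z/∂x = 0,
    (∇ × F)_z = ∂F_y/∂x - ∂F_x/∂y = 25x^4 + 25y^4.

On z = 1, (curl F)_z = 25x^4 + 25y^4.

Convert to polar (x = r cos θ, y = r sin θ, dA = r dr dθ); the integrand becomes 25r^4(sin(θ)^4 + cos(θ)^4), so

    ∬_D (curl F)_z dA = ∫_0^{2π} ∫_0^{6} (25r^4(sin(θ)^4 + cos(θ)^4)) · r dr dθ.

Inner (r from 0 to 6): 194400sin(θ)^4 + 194400cos(θ)^4.
Outer (θ from 0 to 2π): 291600π.

Therefore ∮_C F · dr = 291600π.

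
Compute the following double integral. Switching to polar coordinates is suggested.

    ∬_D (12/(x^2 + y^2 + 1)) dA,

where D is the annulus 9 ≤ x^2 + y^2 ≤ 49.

The region D is 3 ≤ r ≤ 7, 0 ≤ θ ≤ 2π in polar coordinates, where x = r cos(θ), y = r sin(θ), and dA = r dr dθ.

Under the substitution, the integrand becomes 12/(r^2 + 1), so

    ∬_D (12/(x^2 + y^2 + 1)) dA = ∫_{0}^{2π} ∫_{3}^{7} (12/(r^2 + 1)) · r dr dθ.

Inner integral (in r): ∫_{3}^{7} (12/(r^2 + 1)) · r dr = log(15625).

Outer integral (in θ): ∫_{0}^{2π} (log(15625)) dθ = 12π log(5).

Therefore ∬_D (12/(x^2 + y^2 + 1)) dA = 12π log(5).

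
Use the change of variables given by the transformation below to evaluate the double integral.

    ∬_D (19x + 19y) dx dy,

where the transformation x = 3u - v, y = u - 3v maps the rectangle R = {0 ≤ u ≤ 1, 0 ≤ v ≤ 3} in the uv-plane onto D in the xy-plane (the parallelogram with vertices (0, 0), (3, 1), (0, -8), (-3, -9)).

Compute the Jacobian determinant of (x, y) with respect to (u, v):

    ∂(x,y)/∂(u,v) = | 3  -1 | = (3)(-3) - (-1)(1) = -8.
                   | 1  -3 |

Its absolute value is |J| = 8 (the area scaling factor).

Substituting x = 3u - v, y = u - 3v into the integrand,

    19x + 19y → 76u - 76v,

so the integral becomes

    ∬_R (76u - 76v) · |J| du dv = ∫_0^1 ∫_0^3 (608u - 608v) dv du.

Inner (v): 1824u - 2736.
Outer (u): -1824.

Therefore ∬_D (19x + 19y) dx dy = -1824.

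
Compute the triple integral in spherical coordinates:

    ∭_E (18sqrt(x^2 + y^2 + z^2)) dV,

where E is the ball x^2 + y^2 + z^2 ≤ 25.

In spherical coordinates, x = ρ sin(φ) cos(θ), y = ρ sin(φ) sin(θ), z = ρ cos(φ), and dV = ρ^2 sin(φ) dρ dφ dθ.

The integrand becomes 18ρ, so

    ∭_E (18sqrt(x^2 + y^2 + z^2)) dV = ∫_{0}^{2π} ∫_{0}^{π} ∫_{0}^{5} (18ρ) · ρ^2 sin(φ) dρ dφ dθ.

Inner (ρ): 5625sin(φ)/2.
Middle (φ): 5625.
Outer (θ): 11250π.

Therefore the triple integral equals 11250π.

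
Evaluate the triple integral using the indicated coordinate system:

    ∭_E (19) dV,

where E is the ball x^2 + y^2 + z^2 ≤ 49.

In spherical coordinates, x = ρ sin(φ) cos(θ), y = ρ sin(φ) sin(θ), z = ρ cos(φ), and dV = ρ^2 sin(φ) dρ dφ dθ.

The integrand becomes 19, so

    ∭_E (19) dV = ∫_{0}^{2π} ∫_{0}^{π} ∫_{0}^{7} (19) · ρ^2 sin(φ) dρ dφ dθ.

Inner (ρ): 6517sin(φ)/3.
Middle (φ): 13034/3.
Outer (θ): 26068π/3.

Therefore the triple integral equals 26068π/3.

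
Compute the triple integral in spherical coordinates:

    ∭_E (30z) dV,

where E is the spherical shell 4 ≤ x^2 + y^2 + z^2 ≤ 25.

In spherical coordinates, x = ρ sin(φ) cos(θ), y = ρ sin(φ) sin(θ), z = ρ cos(φ), and dV = ρ^2 sin(φ) dρ dφ dθ.

The integrand becomes 30ρ cos(φ), so

    ∭_E (30z) dV = ∫_{0}^{2π} ∫_{0}^{π} ∫_{2}^{5} (30ρ cos(φ)) · ρ^2 sin(φ) dρ dφ dθ.

Inner (ρ): 9135sin(2φ)/4.
Middle (φ): 0.
Outer (θ): 0.

Therefore the triple integral equals 0.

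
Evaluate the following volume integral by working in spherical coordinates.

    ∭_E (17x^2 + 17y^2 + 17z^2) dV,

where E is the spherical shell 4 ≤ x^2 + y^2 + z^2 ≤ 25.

In spherical coordinates, x = ρ sin(φ) cos(θ), y = ρ sin(φ) sin(θ), z = ρ cos(φ), and dV = ρ^2 sin(φ) dρ dφ dθ.

The integrand becomes 17ρ^2, so

    ∭_E (17x^2 + 17y^2 + 17z^2) dV = ∫_{0}^{2π} ∫_{0}^{π} ∫_{2}^{5} (17ρ^2) · ρ^2 sin(φ) dρ dφ dθ.

Inner (ρ): 52581sin(φ)/5.
Middle (φ): 105162/5.
Outer (θ): 210324π/5.

Therefore the triple integral equals 210324π/5.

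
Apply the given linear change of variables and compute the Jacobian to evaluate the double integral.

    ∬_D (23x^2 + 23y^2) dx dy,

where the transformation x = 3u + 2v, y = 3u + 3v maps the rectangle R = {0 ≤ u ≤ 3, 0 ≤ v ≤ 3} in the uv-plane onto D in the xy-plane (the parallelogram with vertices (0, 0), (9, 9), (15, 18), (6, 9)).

Compute the Jacobian determinant of (x, y) with respect to (u, v):

    ∂(x,y)/∂(u,v) = | 3  2 | = (3)(3) - (2)(3) = 3.
                   | 3  3 |

Its absolute value is |J| = 3 (the area scaling factor).

Substituting x = 3u + 2v, y = 3u + 3v into the integrand,

    23x^2 + 23y^2 → 414u^2 + 690u v + 299v^2,

so the integral becomes

    ∬_R (414u^2 + 690u v + 299v^2) · |J| du dv = ∫_0^3 ∫_0^3 (1242u^2 + 2070u v + 897v^2) dv du.

Inner (v): 3726u^2 + 9315u + 8073.
Outer (u): 199341/2.

Therefore ∬_D (23x^2 + 23y^2) dx dy = 199341/2.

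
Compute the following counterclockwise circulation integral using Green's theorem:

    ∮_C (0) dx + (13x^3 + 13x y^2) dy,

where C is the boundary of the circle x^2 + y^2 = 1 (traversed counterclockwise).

Green's theorem converts the closed line integral into a double integral over the enclosed region D:

    ∮_C P dx + Q dy = ∬_D (∂Q/∂x - ∂P/∂y) dA.

Here P = 0, Q = 13x^3 + 13x y^2, so

    ∂Q/∂x = 39x^2 + 13y^2,    ∂P/∂y = 0,
    ∂Q/∂x - ∂P/∂y = 39x^2 + 13y^2.

D is the region x^2 + y^2 ≤ 1. Evaluating the double integral:

In polar coordinates (x = r cos θ, y = r sin θ, dA = r dr dθ) the integrand becomes 13r^2(cos(2θ) + 2), so

    ∬_D (39x^2 + 13y^2) dA = ∫_0^{2π} ∫_0^{1} (13r^2(cos(2θ) + 2)) · r dr dθ.

Inner (r from 0 to 1): 13cos(2θ)/4 + 13/2.
Outer (θ from 0 to 2π): 13π.

Therefore ∮_C P dx + Q dy = 13π.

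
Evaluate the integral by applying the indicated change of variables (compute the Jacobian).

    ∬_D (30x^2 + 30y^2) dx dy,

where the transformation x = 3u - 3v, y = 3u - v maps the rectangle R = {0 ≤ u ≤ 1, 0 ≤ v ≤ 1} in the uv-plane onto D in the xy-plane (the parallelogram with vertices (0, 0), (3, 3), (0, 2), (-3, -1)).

Compute the Jacobian determinant of (x, y) with respect to (u, v):

    ∂(x,y)/∂(u,v) = | 3  -3 | = (3)(-1) - (-3)(3) = 6.
                   | 3  -1 |

Its absolute value is |J| = 6 (the area scaling factor).

Substituting x = 3u - 3v, y = 3u - v into the integrand,

    30x^2 + 30y^2 → 540u^2 - 720u v + 300v^2,

so the integral becomes

    ∬_R (540u^2 - 720u v + 300v^2) · |J| du dv = ∫_0^1 ∫_0^1 (3240u^2 - 4320u v + 1800v^2) dv du.

Inner (v): 3240u^2 - 2160u + 600.
Outer (u): 600.

Therefore ∬_D (30x^2 + 30y^2) dx dy = 600.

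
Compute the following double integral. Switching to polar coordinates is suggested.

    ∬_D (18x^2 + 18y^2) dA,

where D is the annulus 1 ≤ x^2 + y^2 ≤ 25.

The region D is 1 ≤ r ≤ 5, 0 ≤ θ ≤ 2π in polar coordinates, where x = r cos(θ), y = r sin(θ), and dA = r dr dθ.

Under the substitution, the integrand becomes 18r^2, so

    ∬_D (18x^2 + 18y^2) dA = ∫_{0}^{2π} ∫_{1}^{5} (18r^2) · r dr dθ.

Inner integral (in r): ∫_{1}^{5} (18r^2) · r dr = 2808.

Outer integral (in θ): ∫_{0}^{2π} (2808) dθ = 5616π.

Therefore ∬_D (18x^2 + 18y^2) dA = 5616π.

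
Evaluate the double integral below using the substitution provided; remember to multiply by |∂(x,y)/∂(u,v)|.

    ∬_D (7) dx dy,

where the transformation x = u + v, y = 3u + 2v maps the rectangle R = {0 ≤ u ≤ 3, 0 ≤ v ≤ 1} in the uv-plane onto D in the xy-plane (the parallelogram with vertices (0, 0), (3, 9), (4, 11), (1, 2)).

Compute the Jacobian determinant of (x, y) with respect to (u, v):

    ∂(x,y)/∂(u,v) = | 1  1 | = (1)(2) - (1)(3) = -1.
                   | 3  2 |

Its absolute value is |J| = 1 (the area scaling factor).

Substituting x = u + v, y = 3u + 2v into the integrand,

    7 → 7,

so the integral becomes

    ∬_R (7) · |J| du dv = ∫_0^3 ∫_0^1 (7) dv du.

Inner (v): 7.
Outer (u): 21.

Therefore ∬_D (7) dx dy = 21.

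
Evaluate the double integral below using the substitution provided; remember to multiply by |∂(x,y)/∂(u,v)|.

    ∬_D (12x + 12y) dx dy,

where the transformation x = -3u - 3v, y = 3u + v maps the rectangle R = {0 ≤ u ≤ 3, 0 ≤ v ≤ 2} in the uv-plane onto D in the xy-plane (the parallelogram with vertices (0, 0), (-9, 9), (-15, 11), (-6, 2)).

Compute the Jacobian determinant of (x, y) with respect to (u, v):

    ∂(x,y)/∂(u,v) = | -3  -3 | = (-3)(1) - (-3)(3) = 6.
                   | 3  1 |

Its absolute value is |J| = 6 (the area scaling factor).

Substituting x = -3u - 3v, y = 3u + v into the integrand,

    12x + 12y → -24v,

so the integral becomes

    ∬_R (-24v) · |J| du dv = ∫_0^3 ∫_0^2 (-144v) dv du.

Inner (v): -288.
Outer (u): -864.

Therefore ∬_D (12x + 12y) dx dy = -864.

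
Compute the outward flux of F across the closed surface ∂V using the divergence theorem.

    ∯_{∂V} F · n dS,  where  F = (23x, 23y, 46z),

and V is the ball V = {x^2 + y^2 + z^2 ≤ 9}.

By the divergence theorem,

    ∯_{∂V} F · n dS = ∭_V (∇ · F) dV.

Compute the divergence:
    ∇ · F = ∂F_x/∂x + ∂F_y/∂y + ∂F_z/∂z = 23 + 23 + 46 = 92.

In spherical coordinates, x = ρ sin(φ) cos(θ), y = ρ sin(φ) sin(θ), z = ρ cos(φ), dV = ρ^2 sin(φ) dρ dφ dθ, with 0 ≤ ρ ≤ 3, 0 ≤ φ ≤ π, 0 ≤ θ ≤ 2π.

The integrand, after substitution and multiplying by the volume element, becomes (92) · ρ^2 sin(φ), so

    ∭_V (∇·F) dV = ∫_0^{2π} ∫_0^{π} ∫_0^{3} (92) · ρ^2 sin(φ) dρ dφ dθ.

Inner (ρ from 0 to 3): 828sin(φ).
Middle (φ from 0 to π): 1656.
Outer (θ from 0 to 2π): 3312π.

Therefore ∯_{∂V} F · n dS = 3312π.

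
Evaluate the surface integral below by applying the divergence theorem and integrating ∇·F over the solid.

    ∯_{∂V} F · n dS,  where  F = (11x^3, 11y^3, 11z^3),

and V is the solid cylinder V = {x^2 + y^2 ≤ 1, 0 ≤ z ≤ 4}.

By the divergence theorem,

    ∯_{∂V} F · n dS = ∭_V (∇ · F) dV.

Compute the divergence:
    ∇ · F = ∂F_x/∂x + ∂F_y/∂y + ∂F_z/∂z = 33x^2 + 33y^2 + 33z^2.

In cylindrical coordinates, x = r cos(θ), y = r sin(θ), z = z, dV = r dr dθ dz, with 0 ≤ r ≤ 1, 0 ≤ θ ≤ 2π, 0 ≤ z ≤ 4.

The integrand, after substitution and multiplying by the volume element, becomes (33r^2 + 33z^2) · r, so

    ∭_V (∇·F) dV = ∫_0^{2π} ∫_0^{1} ∫_0^{4} (33r^2 + 33z^2) · r dz dr dθ.

Inner (z from 0 to 4): 132r^3 + 704r.
Middle (r from 0 to 1): 385.
Outer (θ from 0 to 2π): 770π.

Therefore ∯_{∂V} F · n dS = 770π.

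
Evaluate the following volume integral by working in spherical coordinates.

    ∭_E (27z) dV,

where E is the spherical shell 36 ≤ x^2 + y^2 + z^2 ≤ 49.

In spherical coordinates, x = ρ sin(φ) cos(θ), y = ρ sin(φ) sin(θ), z = ρ cos(φ), and dV = ρ^2 sin(φ) dρ dφ dθ.

The integrand becomes 27ρ cos(φ), so

    ∭_E (27z) dV = ∫_{0}^{2π} ∫_{0}^{π} ∫_{6}^{7} (27ρ cos(φ)) · ρ^2 sin(φ) dρ dφ dθ.

Inner (ρ): 29835sin(2φ)/8.
Middle (φ): 0.
Outer (θ): 0.

Therefore the triple integral equals 0.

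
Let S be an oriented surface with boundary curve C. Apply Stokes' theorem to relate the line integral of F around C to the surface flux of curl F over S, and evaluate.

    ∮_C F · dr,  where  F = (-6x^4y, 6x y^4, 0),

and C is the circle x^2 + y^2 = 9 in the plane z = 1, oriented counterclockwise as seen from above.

Let S be the flat disk x^2 + y^2 ≤ 9 in the plane z = 1, with upward unit normal n̂ = ẑ. By Stokes' theorem,

    ∮_C F · dr = ∬_S (∇ × F) · n̂ dS = ∬_D (curl F)_z dA,

where D is the disk x^2 + y^2 ≤ 9.

Compute the curl of F = (-6x^4y, 6x y^4, 0):
    (∇ × F)_x = ∂F_z/∂y - ∂F_y/∂z = 0,
    (∇ × F)_y = ∂F_x/∂z - ∂F_z/∂x = 0,
    (∇ × F)_z = ∂F_y/∂x - ∂F_x/∂y = 6x^4 + 6y^4.

On z = 1, (curl F)_z = 6x^4 + 6y^4.

Convert to polar (x = r cos θ, y = r sin θ, dA = r dr dθ); the integrand becomes 6r^4(sin(θ)^4 + cos(θ)^4), so

    ∬_D (curl F)_z dA = ∫_0^{2π} ∫_0^{3} (6r^4(sin(θ)^4 + cos(θ)^4)) · r dr dθ.

Inner (r from 0 to 3): 729sin(θ)^4 + 729cos(θ)^4.
Outer (θ from 0 to 2π): 2187π/2.

Therefore ∮_C F · dr = 2187π/2.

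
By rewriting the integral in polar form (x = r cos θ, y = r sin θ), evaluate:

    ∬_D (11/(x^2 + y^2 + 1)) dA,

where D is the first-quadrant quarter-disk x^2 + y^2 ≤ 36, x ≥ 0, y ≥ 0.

The region D is 0 ≤ r ≤ 6, 0 ≤ θ ≤ π/2 in polar coordinates, where x = r cos(θ), y = r sin(θ), and dA = r dr dθ.

Under the substitution, the integrand becomes 11/(r^2 + 1), so

    ∬_D (11/(x^2 + y^2 + 1)) dA = ∫_{0}^{π/2} ∫_{0}^{6} (11/(r^2 + 1)) · r dr dθ.

Inner integral (in r): ∫_{0}^{6} (11/(r^2 + 1)) · r dr = 11log(37)/2.

Outer integral (in θ): ∫_{0}^{π/2} (11log(37)/2) dθ = 11π log(37)/4.

Therefore ∬_D (11/(x^2 + y^2 + 1)) dA = 11π log(37)/4.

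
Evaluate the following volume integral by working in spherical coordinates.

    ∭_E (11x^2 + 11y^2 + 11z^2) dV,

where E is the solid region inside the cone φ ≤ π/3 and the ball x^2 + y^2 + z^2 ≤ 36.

In spherical coordinates, x = ρ sin(φ) cos(θ), y = ρ sin(φ) sin(θ), z = ρ cos(φ), and dV = ρ^2 sin(φ) dρ dφ dθ.

The integrand becomes 11ρ^2, so

    ∭_E (11x^2 + 11y^2 + 11z^2) dV = ∫_{0}^{2π} ∫_{0}^{π/3} ∫_{0}^{6} (11ρ^2) · ρ^2 sin(φ) dρ dφ dθ.

Inner (ρ): 85536sin(φ)/5.
Middle (φ): 42768/5.
Outer (θ): 85536π/5.

Therefore the triple integral equals 85536π/5.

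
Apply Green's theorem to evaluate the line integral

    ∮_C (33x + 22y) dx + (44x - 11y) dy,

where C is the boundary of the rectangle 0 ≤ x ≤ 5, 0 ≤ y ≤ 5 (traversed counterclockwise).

Green's theorem converts the closed line integral into a double integral over the enclosed region D:

    ∮_C P dx + Q dy = ∬_D (∂Q/∂x - ∂P/∂y) dA.

Here P = 33x + 22y, Q = 44x - 11y, so

    ∂Q/∂x = 44,    ∂P/∂y = 22,
    ∂Q/∂x - ∂P/∂y = 22.

D is the region 0 ≤ x ≤ 5, 0 ≤ y ≤ 5. Evaluating the double integral:

    ∬_D (22) dA = ∫_0^{5} ∫_0^{5} (22) dy dx.

Inner (y from 0 to 5): 110.
Outer (x from 0 to 5): 550.

Therefore ∮_C P dx + Q dy = 550.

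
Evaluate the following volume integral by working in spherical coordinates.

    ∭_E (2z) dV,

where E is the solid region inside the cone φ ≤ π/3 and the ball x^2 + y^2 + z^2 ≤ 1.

In spherical coordinates, x = ρ sin(φ) cos(θ), y = ρ sin(φ) sin(θ), z = ρ cos(φ), and dV = ρ^2 sin(φ) dρ dφ dθ.

The integrand becomes 2ρ cos(φ), so

    ∭_E (2z) dV = ∫_{0}^{2π} ∫_{0}^{π/3} ∫_{0}^{1} (2ρ cos(φ)) · ρ^2 sin(φ) dρ dφ dθ.

Inner (ρ): sin(2φ)/4.
Middle (φ): 3/16.
Outer (θ): 3π/8.

Therefore the triple integral equals 3π/8.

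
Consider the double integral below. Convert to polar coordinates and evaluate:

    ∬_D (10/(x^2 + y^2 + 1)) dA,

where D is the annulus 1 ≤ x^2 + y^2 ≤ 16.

The region D is 1 ≤ r ≤ 4, 0 ≤ θ ≤ 2π in polar coordinates, where x = r cos(θ), y = r sin(θ), and dA = r dr dθ.

Under the substitution, the integrand becomes 10/(r^2 + 1), so

    ∬_D (10/(x^2 + y^2 + 1)) dA = ∫_{0}^{2π} ∫_{1}^{4} (10/(r^2 + 1)) · r dr dθ.

Inner integral (in r): ∫_{1}^{4} (10/(r^2 + 1)) · r dr = log(1419857/32).

Outer integral (in θ): ∫_{0}^{2π} (log(1419857/32)) dθ = log((1419857/32)^(2π)).

Therefore ∬_D (10/(x^2 + y^2 + 1)) dA = log((1419857/32)^(2π)).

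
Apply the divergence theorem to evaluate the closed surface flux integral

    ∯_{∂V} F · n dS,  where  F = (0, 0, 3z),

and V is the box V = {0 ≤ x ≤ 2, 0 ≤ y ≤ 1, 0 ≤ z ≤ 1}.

By the divergence theorem,

    ∯_{∂V} F · n dS = ∭_V (∇ · F) dV.

Compute the divergence:
    ∇ · F = ∂F_x/∂x + ∂F_y/∂y + ∂F_z/∂z = 0 + 0 + 3 = 3.

V is a rectangular box, so dV = dx dy dz with 0 ≤ x ≤ 2, 0 ≤ y ≤ 1, 0 ≤ z ≤ 1.

Integrate (3) over V as an iterated integral:

    ∭_V (∇·F) dV = ∫_0^{2} ∫_0^{1} ∫_0^{1} (3) dz dy dx.

Inner (z from 0 to 1): 3.
Middle (y from 0 to 1): 3.
Outer (x from 0 to 2): 6.

Therefore ∯_{∂V} F · n dS = 6.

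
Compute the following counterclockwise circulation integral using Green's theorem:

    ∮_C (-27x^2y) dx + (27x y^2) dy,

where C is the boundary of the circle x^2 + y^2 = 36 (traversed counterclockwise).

Green's theorem converts the closed line integral into a double integral over the enclosed region D:

    ∮_C P dx + Q dy = ∬_D (∂Q/∂x - ∂P/∂y) dA.

Here P = -27x^2y, Q = 27x y^2, so

    ∂Q/∂x = 27y^2,    ∂P/∂y = -27x^2,
    ∂Q/∂x - ∂P/∂y = 27x^2 + 27y^2.

D is the region x^2 + y^2 ≤ 36. Evaluating the double integral:

In polar coordinates (x = r cos θ, y = r sin θ, dA = r dr dθ) the integrand becomes 27r^2, so

    ∬_D (27x^2 + 27y^2) dA = ∫_0^{2π} ∫_0^{6} (27r^2) · r dr dθ.

Inner (r from 0 to 6): 8748.
Outer (θ from 0 to 2π): 17496π.

Therefore ∮_C P dx + Q dy = 17496π.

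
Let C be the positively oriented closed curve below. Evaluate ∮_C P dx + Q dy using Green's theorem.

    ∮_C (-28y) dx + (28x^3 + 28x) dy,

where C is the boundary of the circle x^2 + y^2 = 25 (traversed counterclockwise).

Green's theorem converts the closed line integral into a double integral over the enclosed region D:

    ∮_C P dx + Q dy = ∬_D (∂Q/∂x - ∂P/∂y) dA.

Here P = -28y, Q = 28x^3 + 28x, so

    ∂Q/∂x = 84x^2 + 28,    ∂P/∂y = -28,
    ∂Q/∂x - ∂P/∂y = 84x^2 + 56.

D is the region x^2 + y^2 ≤ 25. Evaluating the double integral:

In polar coordinates (x = r cos θ, y = r sin θ, dA = r dr dθ) the integrand becomes 84r^2cos(θ)^2 + 56, so

    ∬_D (84x^2 + 56) dA = ∫_0^{2π} ∫_0^{5} (84r^2cos(θ)^2 + 56) · r dr dθ.

Inner (r from 0 to 5): 13125cos(θ)^2 + 700.
Outer (θ from 0 to 2π): 14525π.

Therefore ∮_C P dx + Q dy = 14525π.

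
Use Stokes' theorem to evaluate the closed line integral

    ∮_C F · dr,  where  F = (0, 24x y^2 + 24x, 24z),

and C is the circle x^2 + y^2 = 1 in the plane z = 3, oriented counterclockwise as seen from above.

Let S be the flat disk x^2 + y^2 ≤ 1 in the plane z = 3, with upward unit normal n̂ = ẑ. By Stokes' theorem,

    ∮_C F · dr = ∬_S (∇ × F) · n̂ dS = ∬_D (curl F)_z dA,

where D is the disk x^2 + y^2 ≤ 1.

Compute the curl of F = (0, 24x y^2 + 24x, 24z):
    (∇ × F)_x = ∂F_z/∂y - ∂F_y/∂z = 0,
    (∇ × F)_y = ∂F_x/∂z - ∂F_z/∂x = 0,
    (∇ × F)_z = ∂F_y/∂x - ∂F_x/∂y = 24y^2 + 24.

On z = 3, (curl F)_z = 24y^2 + 24.

Convert to polar (x = r cos θ, y = r sin θ, dA = r dr dθ); the integrand becomes 24r^2sin(θ)^2 + 24, so

    ∬_D (curl F)_z dA = ∫_0^{2π} ∫_0^{1} (24r^2sin(θ)^2 + 24) · r dr dθ.

Inner (r from 0 to 1): 6sin(θ)^2 + 12.
Outer (θ from 0 to 2π): 30π.

Therefore ∮_C F · dr = 30π.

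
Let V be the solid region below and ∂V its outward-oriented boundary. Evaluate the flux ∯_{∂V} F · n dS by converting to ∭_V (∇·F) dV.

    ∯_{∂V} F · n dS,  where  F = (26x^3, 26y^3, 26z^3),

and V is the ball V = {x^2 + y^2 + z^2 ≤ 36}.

By the divergence theorem,

    ∯_{∂V} F · n dS = ∭_V (∇ · F) dV.

Compute the divergence:
    ∇ · F = ∂F_x/∂x + ∂F_y/∂y + ∂F_z/∂z = 78x^2 + 78y^2 + 78z^2.

In spherical coordinates, x = ρ sin(φ) cos(θ), y = ρ sin(φ) sin(θ), z = ρ cos(φ), dV = ρ^2 sin(φ) dρ dφ dθ, with 0 ≤ ρ ≤ 6, 0 ≤ φ ≤ π, 0 ≤ θ ≤ 2π.

The integrand, after substitution and multiplying by the volume element, becomes (78ρ^2) · ρ^2 sin(φ), so

    ∭_V (∇·F) dV = ∫_0^{2π} ∫_0^{π} ∫_0^{6} (78ρ^2) · ρ^2 sin(φ) dρ dφ dθ.

Inner (ρ from 0 to 6): 606528sin(φ)/5.
Middle (φ from 0 to π): 1213056/5.
Outer (θ from 0 to 2π): 2426112π/5.

Therefore ∯_{∂V} F · n dS = 2426112π/5.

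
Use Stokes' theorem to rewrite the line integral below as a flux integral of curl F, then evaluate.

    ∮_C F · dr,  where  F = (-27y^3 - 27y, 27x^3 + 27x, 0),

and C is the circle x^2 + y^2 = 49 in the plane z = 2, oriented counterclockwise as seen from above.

Let S be the flat disk x^2 + y^2 ≤ 49 in the plane z = 2, with upward unit normal n̂ = ẑ. By Stokes' theorem,

    ∮_C F · dr = ∬_S (∇ × F) · n̂ dS = ∬_D (curl F)_z dA,

where D is the disk x^2 + y^2 ≤ 49.

Compute the curl of F = (-27y^3 - 27y, 27x^3 + 27x, 0):
    (∇ × F)_x = ∂F_z/∂y - ∂F_y/∂z = 0,
    (∇ × F)_y = ∂F_x/∂z - ∂F_z/∂x = 0,
    (∇ × F)_z = ∂F_y/∂x - ∂F_x/∂y = 81x^2 + 81y^2 + 54.

On z = 2, (curl F)_z = 81x^2 + 81y^2 + 54.

Convert to polar (x = r cos θ, y = r sin θ, dA = r dr dθ); the integrand becomes 81r^2 + 54, so

    ∬_D (curl F)_z dA = ∫_0^{2π} ∫_0^{7} (81r^2 + 54) · r dr dθ.

Inner (r from 0 to 7): 199773/4.
Outer (θ from 0 to 2π): 199773π/2.

Therefore ∮_C F · dr = 199773π/2.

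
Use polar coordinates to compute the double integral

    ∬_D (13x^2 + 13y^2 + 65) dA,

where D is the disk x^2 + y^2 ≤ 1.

The region D is 0 ≤ r ≤ 1, 0 ≤ θ ≤ 2π in polar coordinates, where x = r cos(θ), y = r sin(θ), and dA = r dr dθ.

Under the substitution, the integrand becomes 13r^2 + 65, so

    ∬_D (13x^2 + 13y^2 + 65) dA = ∫_{0}^{2π} ∫_{0}^{1} (13r^2 + 65) · r dr dθ.

Inner integral (in r): ∫_{0}^{1} (13r^2 + 65) · r dr = 143/4.

Outer integral (in θ): ∫_{0}^{2π} (143/4) dθ = 143π/2.

Therefore ∬_D (13x^2 + 13y^2 + 65) dA = 143π/2.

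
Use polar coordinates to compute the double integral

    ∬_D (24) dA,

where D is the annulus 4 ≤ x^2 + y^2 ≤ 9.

The region D is 2 ≤ r ≤ 3, 0 ≤ θ ≤ 2π in polar coordinates, where x = r cos(θ), y = r sin(θ), and dA = r dr dθ.

Under the substitution, the integrand becomes 24, so

    ∬_D (24) dA = ∫_{0}^{2π} ∫_{2}^{3} (24) · r dr dθ.

Inner integral (in r): ∫_{2}^{3} (24) · r dr = 60.

Outer integral (in θ): ∫_{0}^{2π} (60) dθ = 120π.

Therefore ∬_D (24) dA = 120π.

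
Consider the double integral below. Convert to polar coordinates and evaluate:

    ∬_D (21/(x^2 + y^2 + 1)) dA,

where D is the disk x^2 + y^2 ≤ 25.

The region D is 0 ≤ r ≤ 5, 0 ≤ θ ≤ 2π in polar coordinates, where x = r cos(θ), y = r sin(θ), and dA = r dr dθ.

Under the substitution, the integrand becomes 21/(r^2 + 1), so

    ∬_D (21/(x^2 + y^2 + 1)) dA = ∫_{0}^{2π} ∫_{0}^{5} (21/(r^2 + 1)) · r dr dθ.

Inner integral (in r): ∫_{0}^{5} (21/(r^2 + 1)) · r dr = 21log(26)/2.

Outer integral (in θ): ∫_{0}^{2π} (21log(26)/2) dθ = 21π log(26).

Therefore ∬_D (21/(x^2 + y^2 + 1)) dA = 21π log(26).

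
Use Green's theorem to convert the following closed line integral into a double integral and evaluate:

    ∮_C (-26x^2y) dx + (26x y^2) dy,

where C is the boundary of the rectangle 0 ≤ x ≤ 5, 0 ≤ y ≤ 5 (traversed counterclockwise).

Green's theorem converts the closed line integral into a double integral over the enclosed region D:

    ∮_C P dx + Q dy = ∬_D (∂Q/∂x - ∂P/∂y) dA.

Here P = -26x^2y, Q = 26x y^2, so

    ∂Q/∂x = 26y^2,    ∂P/∂y = -26x^2,
    ∂Q/∂x - ∂P/∂y = 26x^2 + 26y^2.

D is the region 0 ≤ x ≤ 5, 0 ≤ y ≤ 5. Evaluating the double integral:

    ∬_D (26x^2 + 26y^2) dA = ∫_0^{5} ∫_0^{5} (26x^2 + 26y^2) dy dx.

Inner (y from 0 to 5): 130x^2 + 3250/3.
Outer (x from 0 to 5): 32500/3.

Therefore ∮_C P dx + Q dy = 32500/3.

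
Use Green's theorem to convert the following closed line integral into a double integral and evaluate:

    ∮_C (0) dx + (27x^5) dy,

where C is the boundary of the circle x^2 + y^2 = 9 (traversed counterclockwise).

Green's theorem converts the closed line integral into a double integral over the enclosed region D:

    ∮_C P dx + Q dy = ∬_D (∂Q/∂x - ∂P/∂y) dA.

Here P = 0, Q = 27x^5, so

    ∂Q/∂x = 135x^4,    ∂P/∂y = 0,
    ∂Q/∂x - ∂P/∂y = 135x^4.

D is the region x^2 + y^2 ≤ 9. Evaluating the double integral:

In polar coordinates (x = r cos θ, y = r sin θ, dA = r dr dθ) the integrand becomes 135r^4cos(θ)^4, so

    ∬_D (135x^4) dA = ∫_0^{2π} ∫_0^{3} (135r^4cos(θ)^4) · r dr dθ.

Inner (r from 0 to 3): 32805cos(θ)^4/2.
Outer (θ from 0 to 2π): 98415π/8.

Therefore ∮_C P dx + Q dy = 98415π/8.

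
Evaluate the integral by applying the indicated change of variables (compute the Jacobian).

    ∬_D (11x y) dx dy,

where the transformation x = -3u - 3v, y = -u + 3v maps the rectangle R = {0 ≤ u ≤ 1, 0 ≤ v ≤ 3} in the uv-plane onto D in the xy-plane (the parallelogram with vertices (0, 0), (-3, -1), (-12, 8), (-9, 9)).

Compute the Jacobian determinant of (x, y) with respect to (u, v):

    ∂(x,y)/∂(u,v) = | -3  -3 | = (-3)(3) - (-3)(-1) = -12.
                   | -1  3 |

Its absolute value is |J| = 12 (the area scaling factor).

Substituting x = -3u - 3v, y = -u + 3v into the integrand,

    11x y → 33u^2 - 66u v - 99v^2,

so the integral becomes

    ∬_R (33u^2 - 66u v - 99v^2) · |J| du dv = ∫_0^1 ∫_0^3 (396u^2 - 792u v - 1188v^2) dv du.

Inner (v): 1188u^2 - 3564u - 10692.
Outer (u): -12078.

Therefore ∬_D (11x y) dx dy = -12078.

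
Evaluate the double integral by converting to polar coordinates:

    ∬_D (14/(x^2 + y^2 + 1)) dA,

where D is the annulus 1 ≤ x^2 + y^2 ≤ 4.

The region D is 1 ≤ r ≤ 2, 0 ≤ θ ≤ 2π in polar coordinates, where x = r cos(θ), y = r sin(θ), and dA = r dr dθ.

Under the substitution, the integrand becomes 14/(r^2 + 1), so

    ∬_D (14/(x^2 + y^2 + 1)) dA = ∫_{0}^{2π} ∫_{1}^{2} (14/(r^2 + 1)) · r dr dθ.

Inner integral (in r): ∫_{1}^{2} (14/(r^2 + 1)) · r dr = log(78125/128).

Outer integral (in θ): ∫_{0}^{2π} (log(78125/128)) dθ = log((78125/128)^(2π)).

Therefore ∬_D (14/(x^2 + y^2 + 1)) dA = log((78125/128)^(2π)).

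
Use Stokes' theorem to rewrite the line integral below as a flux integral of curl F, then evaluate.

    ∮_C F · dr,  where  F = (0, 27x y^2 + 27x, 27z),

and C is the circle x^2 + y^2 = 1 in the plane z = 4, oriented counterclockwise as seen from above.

Let S be the flat disk x^2 + y^2 ≤ 1 in the plane z = 4, with upward unit normal n̂ = ẑ. By Stokes' theorem,

    ∮_C F · dr = ∬_S (∇ × F) · n̂ dS = ∬_D (curl F)_z dA,

where D is the disk x^2 + y^2 ≤ 1.

Compute the curl of F = (0, 27x y^2 + 27x, 27z):
    (∇ × F)_x = ∂F_z/∂y - ∂F_y/∂z = 0,
    (∇ × F)_y = ∂F_x/∂z - ∂F_z/∂x = 0,
    (∇ × F)_z = ∂F_y/∂x - ∂F_x/∂y = 27y^2 + 27.

On z = 4, (curl F)_z = 27y^2 + 27.

Convert to polar (x = r cos θ, y = r sin θ, dA = r dr dθ); the integrand becomes 27r^2sin(θ)^2 + 27, so

    ∬_D (curl F)_z dA = ∫_0^{2π} ∫_0^{1} (27r^2sin(θ)^2 + 27) · r dr dθ.

Inner (r from 0 to 1): 27sin(θ)^2/4 + 27/2.
Outer (θ from 0 to 2π): 135π/4.

Therefore ∮_C F · dr = 135π/4.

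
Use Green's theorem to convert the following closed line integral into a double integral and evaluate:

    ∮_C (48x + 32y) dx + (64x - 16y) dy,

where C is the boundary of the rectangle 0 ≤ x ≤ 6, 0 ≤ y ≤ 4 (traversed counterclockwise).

Green's theorem converts the closed line integral into a double integral over the enclosed region D:

    ∮_C P dx + Q dy = ∬_D (∂Q/∂x - ∂P/∂y) dA.

Here P = 48x + 32y, Q = 64x - 16y, so

    ∂Q/∂x = 64,    ∂P/∂y = 32,
    ∂Q/∂x - ∂P/∂y = 32.

D is the region 0 ≤ x ≤ 6, 0 ≤ y ≤ 4. Evaluating the double integral:

    ∬_D (32) dA = ∫_0^{6} ∫_0^{4} (32) dy dx.

Inner (y from 0 to 4): 128.
Outer (x from 0 to 6): 768.

Therefore ∮_C P dx + Q dy = 768.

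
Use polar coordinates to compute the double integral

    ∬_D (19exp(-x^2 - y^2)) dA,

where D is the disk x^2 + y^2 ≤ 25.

The region D is 0 ≤ r ≤ 5, 0 ≤ θ ≤ 2π in polar coordinates, where x = r cos(θ), y = r sin(θ), and dA = r dr dθ.

Under the substitution, the integrand becomes 19exp(-r^2), so

    ∬_D (19exp(-x^2 - y^2)) dA = ∫_{0}^{2π} ∫_{0}^{5} (19exp(-r^2)) · r dr dθ.

Inner integral (in r): ∫_{0}^{5} (19exp(-r^2)) · r dr = 19/2 - 19exp(-25)/2.

Outer integral (in θ): ∫_{0}^{2π} (19/2 - 19exp(-25)/2) dθ = -19π exp(-25) + 19π.

Therefore ∬_D (19exp(-x^2 - y^2)) dA = -19π exp(-25) + 19π.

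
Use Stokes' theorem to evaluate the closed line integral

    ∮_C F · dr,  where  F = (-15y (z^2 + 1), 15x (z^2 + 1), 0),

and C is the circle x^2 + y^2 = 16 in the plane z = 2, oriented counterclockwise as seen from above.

Let S be the flat disk x^2 + y^2 ≤ 16 in the plane z = 2, with upward unit normal n̂ = ẑ. By Stokes' theorem,

    ∮_C F · dr = ∬_S (∇ × F) · n̂ dS = ∬_D (curl F)_z dA,

where D is the disk x^2 + y^2 ≤ 16.

Compute the curl of F = (-15y (z^2 + 1), 15x (z^2 + 1), 0):
    (∇ × F)_x = ∂F_z/∂y - ∂F_y/∂z = -30x z,
    (∇ × F)_y = ∂F_x/∂z - ∂F_z/∂x = -30y z,
    (∇ × F)_z = ∂F_y/∂x - ∂F_x/∂y = 30z^2 + 30.

On z = 2, (curl F)_z = 150.

Convert to polar (x = r cos θ, y = r sin θ, dA = r dr dθ); the integrand becomes 150, so

    ∬_D (curl F)_z dA = ∫_0^{2π} ∫_0^{4} (150) · r dr dθ.

Inner (r from 0 to 4): 1200.
Outer (θ from 0 to 2π): 2400π.

Therefore ∮_C F · dr = 2400π.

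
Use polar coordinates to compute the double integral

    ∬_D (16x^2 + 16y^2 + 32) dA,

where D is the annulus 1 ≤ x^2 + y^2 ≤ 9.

The region D is 1 ≤ r ≤ 3, 0 ≤ θ ≤ 2π in polar coordinates, where x = r cos(θ), y = r sin(θ), and dA = r dr dθ.

Under the substitution, the integrand becomes 16r^2 + 32, so

    ∬_D (16x^2 + 16y^2 + 32) dA = ∫_{0}^{2π} ∫_{1}^{3} (16r^2 + 32) · r dr dθ.

Inner integral (in r): ∫_{1}^{3} (16r^2 + 32) · r dr = 448.

Outer integral (in θ): ∫_{0}^{2π} (448) dθ = 896π.

Therefore ∬_D (16x^2 + 16y^2 + 32) dA = 896π.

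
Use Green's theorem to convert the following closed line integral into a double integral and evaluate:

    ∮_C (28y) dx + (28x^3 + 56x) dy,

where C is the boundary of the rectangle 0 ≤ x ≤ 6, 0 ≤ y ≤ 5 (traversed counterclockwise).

Green's theorem converts the closed line integral into a double integral over the enclosed region D:

    ∮_C P dx + Q dy = ∬_D (∂Q/∂x - ∂P/∂y) dA.

Here P = 28y, Q = 28x^3 + 56x, so

    ∂Q/∂x = 84x^2 + 56,    ∂P/∂y = 28,
    ∂Q/∂x - ∂P/∂y = 84x^2 + 28.

D is the region 0 ≤ x ≤ 6, 0 ≤ y ≤ 5. Evaluating the double integral:

    ∬_D (84x^2 + 28) dA = ∫_0^{6} ∫_0^{5} (84x^2 + 28) dy dx.

Inner (y from 0 to 5): 420x^2 + 140.
Outer (x from 0 to 6): 31080.

Therefore ∮_C P dx + Q dy = 31080.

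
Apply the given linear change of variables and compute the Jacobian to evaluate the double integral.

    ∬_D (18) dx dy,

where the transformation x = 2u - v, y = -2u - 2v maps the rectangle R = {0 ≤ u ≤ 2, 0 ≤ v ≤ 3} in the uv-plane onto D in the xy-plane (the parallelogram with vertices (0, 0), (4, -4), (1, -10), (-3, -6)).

Compute the Jacobian determinant of (x, y) with respect to (u, v):

    ∂(x,y)/∂(u,v) = | 2  -1 | = (2)(-2) - (-1)(-2) = -6.
                   | -2  -2 |

Its absolute value is |J| = 6 (the area scaling factor).

Substituting x = 2u - v, y = -2u - 2v into the integrand,

    18 → 18,

so the integral becomes

    ∬_R (18) · |J| du dv = ∫_0^2 ∫_0^3 (108) dv du.

Inner (v): 324.
Outer (u): 648.

Therefore ∬_D (18) dx dy = 648.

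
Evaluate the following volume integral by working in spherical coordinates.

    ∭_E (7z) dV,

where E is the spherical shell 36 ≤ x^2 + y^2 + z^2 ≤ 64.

In spherical coordinates, x = ρ sin(φ) cos(θ), y = ρ sin(φ) sin(θ), z = ρ cos(φ), and dV = ρ^2 sin(φ) dρ dφ dθ.

The integrand becomes 7ρ cos(φ), so

    ∭_E (7z) dV = ∫_{0}^{2π} ∫_{0}^{π} ∫_{6}^{8} (7ρ cos(φ)) · ρ^2 sin(φ) dρ dφ dθ.

Inner (ρ): 2450sin(2φ).
Middle (φ): 0.
Outer (θ): 0.

Therefore the triple integral equals 0.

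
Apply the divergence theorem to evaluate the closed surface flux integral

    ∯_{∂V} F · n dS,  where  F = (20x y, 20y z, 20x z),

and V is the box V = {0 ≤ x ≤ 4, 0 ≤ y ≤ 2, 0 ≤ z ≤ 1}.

By the divergence theorem,

    ∯_{∂V} F · n dS = ∭_V (∇ · F) dV.

Compute the divergence:
    ∇ · F = ∂F_x/∂x + ∂F_y/∂y + ∂F_z/∂z = 20y + 20z + 20x = 20x + 20y + 20z.

V is a rectangular box, so dV = dx dy dz with 0 ≤ x ≤ 4, 0 ≤ y ≤ 2, 0 ≤ z ≤ 1.

Integrate (20x + 20y + 20z) over V as an iterated integral:

    ∭_V (∇·F) dV = ∫_0^{4} ∫_0^{2} ∫_0^{1} (20x + 20y + 20z) dz dy dx.

Inner (z from 0 to 1): 20x + 20y + 10.
Middle (y from 0 to 2): 40x + 60.
Outer (x from 0 to 4): 560.

Therefore ∯_{∂V} F · n dS = 560.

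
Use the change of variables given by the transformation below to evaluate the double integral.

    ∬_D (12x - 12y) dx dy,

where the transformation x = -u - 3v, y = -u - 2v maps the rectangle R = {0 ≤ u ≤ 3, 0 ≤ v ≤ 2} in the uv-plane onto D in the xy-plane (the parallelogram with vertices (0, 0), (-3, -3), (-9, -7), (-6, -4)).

Compute the Jacobian determinant of (x, y) with respect to (u, v):

    ∂(x,y)/∂(u,v) = | -1  -3 | = (-1)(-2) - (-3)(-1) = -1.
                   | -1  -2 |

Its absolute value is |J| = 1 (the area scaling factor).

Substituting x = -u - 3v, y = -u - 2v into the integrand,

    12x - 12y → -12v,

so the integral becomes

    ∬_R (-12v) · |J| du dv = ∫_0^3 ∫_0^2 (-12v) dv du.

Inner (v): -24.
Outer (u): -72.

Therefore ∬_D (12x - 12y) dx dy = -72.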